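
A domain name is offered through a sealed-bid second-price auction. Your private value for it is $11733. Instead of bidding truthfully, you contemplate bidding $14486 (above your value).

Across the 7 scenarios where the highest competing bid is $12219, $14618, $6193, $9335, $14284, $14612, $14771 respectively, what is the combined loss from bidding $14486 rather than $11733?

$3037

The deviation costs you only when the competing bid falls strictly between $11733 and $14486; elsewhere both bids give the same outcome.
$12219: truthful payoff $0, deviation payoff −$486 → loss $486.
$14618: outcomes coincide → loss $0.
$6193: outcomes coincide → loss $0.
$9335: outcomes coincide → loss $0.
$14284: truthful payoff $0, deviation payoff −$2551 → loss $2551.
$14612: outcomes coincide → loss $0.
$14771: outcomes coincide → loss $0.
Total loss = $486 + $2551 = $3037.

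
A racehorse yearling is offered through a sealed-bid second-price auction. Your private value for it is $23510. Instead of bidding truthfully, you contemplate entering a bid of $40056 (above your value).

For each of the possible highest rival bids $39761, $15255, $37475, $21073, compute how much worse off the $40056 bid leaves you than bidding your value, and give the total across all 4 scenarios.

$30216

The deviation costs you only when the competing bid falls strictly between $23510 and $40056; elsewhere both bids give the same outcome.
$39761: truthful payoff $0, deviation payoff −$16251 → loss $16251.
$15255: outcomes coincide → loss $0.
$37475: truthful payoff $0, deviation payoff −$13965 → loss $13965.
$21073: outcomes coincide → loss $0.
Total loss = $16251 + $13965 = $30216.
Truthful bidding weakly dominates here: raising your bid can only win items priced above your value, and lowering it can only forfeit items priced below.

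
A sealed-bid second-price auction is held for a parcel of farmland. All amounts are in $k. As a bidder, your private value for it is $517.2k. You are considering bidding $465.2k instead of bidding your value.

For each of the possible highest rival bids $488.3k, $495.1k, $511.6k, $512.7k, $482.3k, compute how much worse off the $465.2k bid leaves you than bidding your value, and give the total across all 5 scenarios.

The deviation costs you only when the competing bid falls strictly between $465.2k and $517.2k; elsewhere both bids give the same outcome.
$488.3k: truthful payoff $28.9k, deviation payoff $0k → loss $28.9k.
$495.1k: truthful payoff $22.1k, deviation payoff $0k → loss $22.1k.
$511.6k: truthful payoff $5.6k, deviation payoff $0k → loss $5.6k.
$512.7k: truthful payoff $4.5k, deviation payoff $0k → loss $4.5k.
$482.3k: truthful payoff $34.9k, deviation payoff $0k → loss $34.9k.
Total loss = $28.9k + $22.1k + $5.6k + $4.5k + $34.9k = $96k.

$96k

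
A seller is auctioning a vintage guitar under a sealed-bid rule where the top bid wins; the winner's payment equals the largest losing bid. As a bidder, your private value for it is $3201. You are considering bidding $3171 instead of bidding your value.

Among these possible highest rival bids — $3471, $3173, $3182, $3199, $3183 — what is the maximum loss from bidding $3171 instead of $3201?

$28

$3471: same outcome either way → loss $0.
$3173: truthful gives $28, deviation gives $0 → loss $28.
$3182: truthful gives $19, deviation gives $0 → loss $19.
$3199: truthful gives $2, deviation gives $0 → loss $2.
$3183: truthful gives $18, deviation gives $0 → loss $18.
Maximum loss: $28.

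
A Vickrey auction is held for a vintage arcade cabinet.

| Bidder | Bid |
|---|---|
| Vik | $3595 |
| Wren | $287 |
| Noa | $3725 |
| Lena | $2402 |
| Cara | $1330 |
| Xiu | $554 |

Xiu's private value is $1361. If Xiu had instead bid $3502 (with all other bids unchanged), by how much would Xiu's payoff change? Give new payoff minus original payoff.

$0

The highest bid among the other bidders is $3725; Xiu's bid doesn't change that.
Original bid $554: Xiu is not highest (top rival bid is $3725); payoff $0.
Alternative bid $3502: Xiu is not highest (top rival bid is $3725); payoff $0.
Change in payoff = $0 − ($0) = $0.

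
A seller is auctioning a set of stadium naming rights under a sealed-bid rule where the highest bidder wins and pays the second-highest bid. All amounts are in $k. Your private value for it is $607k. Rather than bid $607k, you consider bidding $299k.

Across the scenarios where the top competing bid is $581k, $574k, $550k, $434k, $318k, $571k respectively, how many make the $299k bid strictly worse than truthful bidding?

6

The deviation hurts exactly when the highest competing bid lies strictly between $299k and $607k — underbidding then forfeits a profitable win.
$581k: inside the interval → strictly worse (loss $26k).
$574k: inside the interval → strictly worse (loss $33k).
$550k: inside the interval → strictly worse (loss $57k).
$434k: inside the interval → strictly worse (loss $173k).
$318k: inside the interval → strictly worse (loss $289k).
$571k: inside the interval → strictly worse (loss $36k).
Count: 6.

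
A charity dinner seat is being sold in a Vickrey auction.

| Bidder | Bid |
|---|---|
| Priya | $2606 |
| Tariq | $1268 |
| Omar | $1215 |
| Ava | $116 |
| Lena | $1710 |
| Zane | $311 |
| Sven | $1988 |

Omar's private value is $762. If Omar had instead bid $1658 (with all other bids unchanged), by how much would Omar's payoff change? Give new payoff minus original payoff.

$0

The highest bid among the other bidders is $2606; Omar's bid doesn't change that.
Original bid $1215: Omar is not highest (top rival bid is $2606); payoff $0.
Alternative bid $1658: Omar is not highest (top rival bid is $2606); payoff $0.
Change in payoff = $0 − ($0) = $0.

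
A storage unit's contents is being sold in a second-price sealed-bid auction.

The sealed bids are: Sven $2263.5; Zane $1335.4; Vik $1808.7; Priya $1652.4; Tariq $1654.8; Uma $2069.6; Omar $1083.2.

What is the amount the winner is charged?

$2069.6

Highest bid: Sven at $2263.5, so Sven wins.
Second-highest bid: Uma at $2069.6 — that is the price the winner pays.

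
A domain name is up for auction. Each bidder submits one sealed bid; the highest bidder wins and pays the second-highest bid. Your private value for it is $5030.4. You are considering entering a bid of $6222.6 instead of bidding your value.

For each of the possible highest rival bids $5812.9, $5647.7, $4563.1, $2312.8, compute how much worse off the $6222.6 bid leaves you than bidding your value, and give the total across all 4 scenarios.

$1399.8

The deviation costs you only when the competing bid falls strictly between $5030.4 and $6222.6; elsewhere both bids give the same outcome.
$5812.9: truthful payoff $0, deviation payoff −$782.5 → loss $782.5.
$5647.7: truthful payoff $0, deviation payoff −$617.3 → loss $617.3.
$4563.1: outcomes coincide → loss $0.
$2312.8: outcomes coincide → loss $0.
Total loss = $782.5 + $617.3 = $1399.8.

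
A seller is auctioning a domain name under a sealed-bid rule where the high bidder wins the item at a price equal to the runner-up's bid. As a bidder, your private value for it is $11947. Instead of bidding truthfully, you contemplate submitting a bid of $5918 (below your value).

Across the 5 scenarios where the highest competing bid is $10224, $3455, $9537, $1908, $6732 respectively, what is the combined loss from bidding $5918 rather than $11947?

The deviation costs you only when the competing bid falls strictly between $5918 and $11947; elsewhere both bids give the same outcome.
$10224: truthful payoff $1723, deviation payoff $0 → loss $1723.
$3455: outcomes coincide → loss $0.
$9537: truthful payoff $2410, deviation payoff $0 → loss $2410.
$1908: outcomes coincide → loss $0.
$6732: truthful payoff $5215, deviation payoff $0 → loss $5215.
Total loss = $1723 + $2410 + $5215 = $9348.
Because the price is fixed by the runner-up's bid, deviating from your value can only change a good outcome into a bad one — never the reverse.

$9348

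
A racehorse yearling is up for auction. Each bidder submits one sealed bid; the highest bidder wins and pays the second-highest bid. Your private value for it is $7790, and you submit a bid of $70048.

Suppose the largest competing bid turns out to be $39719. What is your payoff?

Your bid $70048 exceeds the highest competing bid $39719, so you win.
In a second-price auction the winner pays the second-highest bid, $39719.
Payoff = value − price = $7790 − $39719 = −$31929.

−$31929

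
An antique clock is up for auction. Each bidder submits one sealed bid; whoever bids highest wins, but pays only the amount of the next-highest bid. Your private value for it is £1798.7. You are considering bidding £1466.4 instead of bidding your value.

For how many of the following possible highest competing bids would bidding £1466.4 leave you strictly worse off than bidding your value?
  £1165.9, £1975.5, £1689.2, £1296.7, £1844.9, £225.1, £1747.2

The deviation hurts exactly when the highest competing bid lies strictly between £1466.4 and £1798.7 — underbidding then forfeits a profitable win.
£1165.9: below both → same outcome either way.
£1975.5: above both → same outcome either way.
£1689.2: inside the interval → strictly worse (loss £109.5).
£1296.7: below both → same outcome either way.
£1844.9: above both → same outcome either way.
£225.1: below both → same outcome either way.
£1747.2: inside the interval → strictly worse (loss £51.5).
Count: 2.

2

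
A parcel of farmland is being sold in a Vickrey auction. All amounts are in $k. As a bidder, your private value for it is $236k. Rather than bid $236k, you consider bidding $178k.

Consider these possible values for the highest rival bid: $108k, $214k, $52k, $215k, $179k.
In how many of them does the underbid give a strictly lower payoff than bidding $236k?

3

The deviation hurts exactly when the highest competing bid lies strictly between $178k and $236k — underbidding then forfeits a profitable win.
$108k: below both → same outcome either way.
$214k: inside the interval → strictly worse (loss $22k).
$52k: below both → same outcome either way.
$215k: inside the interval → strictly worse (loss $21k).
$179k: inside the interval → strictly worse (loss $57k).
Count: 3.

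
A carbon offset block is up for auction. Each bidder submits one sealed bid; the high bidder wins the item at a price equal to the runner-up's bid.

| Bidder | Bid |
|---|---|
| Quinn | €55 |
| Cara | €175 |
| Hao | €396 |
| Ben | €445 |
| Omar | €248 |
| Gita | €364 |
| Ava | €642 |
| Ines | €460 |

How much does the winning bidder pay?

Highest bid: Ava at €642, so Ava wins.
Second-highest bid: Ines at €460 — that is the price the winner pays.

€460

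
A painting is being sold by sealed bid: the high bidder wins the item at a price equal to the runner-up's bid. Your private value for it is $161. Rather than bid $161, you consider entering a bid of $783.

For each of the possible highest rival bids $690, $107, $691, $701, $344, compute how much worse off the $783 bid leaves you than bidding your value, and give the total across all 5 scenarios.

$1782

The deviation costs you only when the competing bid falls strictly between $161 and $783; elsewhere both bids give the same outcome.
$690: truthful payoff $0, deviation payoff −$529 → loss $529.
$107: outcomes coincide → loss $0.
$691: truthful payoff $0, deviation payoff −$530 → loss $530.
$701: truthful payoff $0, deviation payoff −$540 → loss $540.
$344: truthful payoff $0, deviation payoff −$183 → loss $183.
Total loss = $529 + $530 + $540 + $183 = $1782.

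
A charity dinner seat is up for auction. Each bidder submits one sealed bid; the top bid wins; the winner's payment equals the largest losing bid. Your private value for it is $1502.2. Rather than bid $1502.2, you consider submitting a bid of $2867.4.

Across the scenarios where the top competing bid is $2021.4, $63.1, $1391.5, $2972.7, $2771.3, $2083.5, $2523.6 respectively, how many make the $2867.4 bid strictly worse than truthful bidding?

The deviation hurts exactly when the highest competing bid lies strictly between $1502.2 and $2867.4 — overbidding then wins at a price above your value.
$2021.4: inside the interval → strictly worse (loss $519.2).
$63.1: below both → same outcome either way.
$1391.5: below both → same outcome either way.
$2972.7: above both → same outcome either way.
$2771.3: inside the interval → strictly worse (loss $1269.1).
$2083.5: inside the interval → strictly worse (loss $581.3).
$2523.6: inside the interval → strictly worse (loss $1021.4).
Count: 4.

4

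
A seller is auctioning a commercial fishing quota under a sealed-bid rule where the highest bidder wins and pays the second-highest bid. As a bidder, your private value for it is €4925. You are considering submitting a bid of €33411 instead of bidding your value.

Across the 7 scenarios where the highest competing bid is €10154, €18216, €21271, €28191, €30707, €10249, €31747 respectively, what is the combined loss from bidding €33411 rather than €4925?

€116060

The deviation costs you only when the competing bid falls strictly between €4925 and €33411; elsewhere both bids give the same outcome.
€10154: truthful payoff €0, deviation payoff −€5229 → loss €5229.
€18216: truthful payoff €0, deviation payoff −€13291 → loss €13291.
€21271: truthful payoff €0, deviation payoff −€16346 → loss €16346.
€28191: truthful payoff €0, deviation payoff −€23266 → loss €23266.
€30707: truthful payoff €0, deviation payoff −€25782 → loss €25782.
€10249: truthful payoff €0, deviation payoff −€5324 → loss €5324.
€31747: truthful payoff €0, deviation payoff −€26822 → loss €26822.
Total loss = €5229 + €13291 + €16346 + €23266 + €25782 + €5324 + €26822 = €116060.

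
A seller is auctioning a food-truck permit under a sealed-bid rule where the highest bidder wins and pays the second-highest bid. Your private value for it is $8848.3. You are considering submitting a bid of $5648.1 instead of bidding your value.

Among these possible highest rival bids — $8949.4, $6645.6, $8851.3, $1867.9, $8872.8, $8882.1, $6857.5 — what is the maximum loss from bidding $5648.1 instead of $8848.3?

$2202.7

$8949.4: same outcome either way → loss $0.
$6645.6: truthful gives $2202.7, deviation gives $0 → loss $2202.7.
$8851.3: same outcome either way → loss $0.
$1867.9: same outcome either way → loss $0.
$8872.8: same outcome either way → loss $0.
$8882.1: same outcome either way → loss $0.
$6857.5: truthful gives $1990.8, deviation gives $0 → loss $1990.8.
Maximum loss: $2202.7.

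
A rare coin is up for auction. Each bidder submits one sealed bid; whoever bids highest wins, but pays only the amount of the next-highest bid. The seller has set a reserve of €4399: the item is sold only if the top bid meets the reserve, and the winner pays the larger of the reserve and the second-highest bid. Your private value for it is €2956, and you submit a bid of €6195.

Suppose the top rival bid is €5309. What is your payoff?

Your bid €6195 is the highest and exceeds the reserve.
Price = max(second-highest bid, reserve) = max(€5309, €4399) = €5309.
Payoff = €2956 − €5309 = −€2353.

−€2353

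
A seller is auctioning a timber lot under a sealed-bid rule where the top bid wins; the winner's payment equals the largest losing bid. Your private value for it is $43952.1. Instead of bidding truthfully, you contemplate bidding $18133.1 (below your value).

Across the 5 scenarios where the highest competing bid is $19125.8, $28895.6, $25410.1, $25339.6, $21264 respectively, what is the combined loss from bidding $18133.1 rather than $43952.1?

$99725.4

The deviation costs you only when the competing bid falls strictly between $18133.1 and $43952.1; elsewhere both bids give the same outcome.
$19125.8: truthful payoff $24826.3, deviation payoff $0 → loss $24826.3.
$28895.6: truthful payoff $15056.5, deviation payoff $0 → loss $15056.5.
$25410.1: truthful payoff $18542, deviation payoff $0 → loss $18542.
$25339.6: truthful payoff $18612.5, deviation payoff $0 → loss $18612.5.
$21264: truthful payoff $22688.1, deviation payoff $0 → loss $22688.1.
Total loss = $24826.3 + $15056.5 + $18542 + $18612.5 + $22688.1 = $99725.4.
Because the price is fixed by the runner-up's bid, deviating from your value can only change a good outcome into a bad one — never the reverse.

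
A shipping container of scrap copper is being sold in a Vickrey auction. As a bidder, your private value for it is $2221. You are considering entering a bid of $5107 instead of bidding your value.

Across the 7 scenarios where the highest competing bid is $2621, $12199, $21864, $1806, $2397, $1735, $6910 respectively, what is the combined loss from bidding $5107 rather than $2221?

$576

The deviation costs you only when the competing bid falls strictly between $2221 and $5107; elsewhere both bids give the same outcome.
$2621: truthful payoff $0, deviation payoff −$400 → loss $400.
$12199: outcomes coincide → loss $0.
$21864: outcomes coincide → loss $0.
$1806: outcomes coincide → loss $0.
$2397: truthful payoff $0, deviation payoff −$176 → loss $176.
$1735: outcomes coincide → loss $0.
$6910: outcomes coincide → loss $0.
Total loss = $400 + $176 = $576.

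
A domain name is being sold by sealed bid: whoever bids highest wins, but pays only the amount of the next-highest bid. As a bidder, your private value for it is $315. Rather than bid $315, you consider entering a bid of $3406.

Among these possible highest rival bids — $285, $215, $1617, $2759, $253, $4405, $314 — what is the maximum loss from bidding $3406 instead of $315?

$2444

$285: same outcome either way → loss $0.
$215: same outcome either way → loss $0.
$1617: truthful gives $0, deviation gives −$1302 → loss $1302.
$2759: truthful gives $0, deviation gives −$2444 → loss $2444.
$253: same outcome either way → loss $0.
$4405: same outcome either way → loss $0.
$314: same outcome either way → loss $0.
Maximum loss: $2444.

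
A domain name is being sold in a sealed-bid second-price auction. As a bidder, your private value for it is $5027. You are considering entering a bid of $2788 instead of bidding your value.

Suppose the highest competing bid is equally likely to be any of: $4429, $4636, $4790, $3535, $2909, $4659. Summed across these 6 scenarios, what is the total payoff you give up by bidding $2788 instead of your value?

The deviation costs you only when the competing bid falls strictly between $2788 and $5027; elsewhere both bids give the same outcome.
$4429: truthful payoff $598, deviation payoff $0 → loss $598.
$4636: truthful payoff $391, deviation payoff $0 → loss $391.
$4790: truthful payoff $237, deviation payoff $0 → loss $237.
$3535: truthful payoff $1492, deviation payoff $0 → loss $1492.
$2909: truthful payoff $2118, deviation payoff $0 → loss $2118.
$4659: truthful payoff $368, deviation payoff $0 → loss $368.
Total loss = $598 + $391 + $237 + $1492 + $2118 + $368 = $5204.

$5204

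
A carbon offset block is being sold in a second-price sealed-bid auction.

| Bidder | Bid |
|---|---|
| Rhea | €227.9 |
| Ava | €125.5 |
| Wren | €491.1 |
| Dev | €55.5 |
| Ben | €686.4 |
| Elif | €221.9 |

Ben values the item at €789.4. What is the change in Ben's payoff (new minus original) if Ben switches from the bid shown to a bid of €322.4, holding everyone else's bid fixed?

−€298.3

The highest bid among the other bidders is €491.1; Ben's bid doesn't change that.
Original bid €686.4: Ben is highest, pays the top rival bid €491.1; payoff €789.4 − €491.1 = €298.3.
Alternative bid €322.4: Ben is not highest (top rival bid is €491.1); payoff €0.
Change in payoff = €0 − (€298.3) = −€298.3.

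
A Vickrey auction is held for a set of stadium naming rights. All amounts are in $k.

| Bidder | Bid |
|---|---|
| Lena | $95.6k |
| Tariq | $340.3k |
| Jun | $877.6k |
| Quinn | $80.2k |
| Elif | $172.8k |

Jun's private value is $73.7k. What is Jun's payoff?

−$266.6k

Highest bid: Jun at $877.6k, so Jun wins.
Second-highest bid: Tariq at $340.3k — that is the price the winner pays.
Jun's payoff = value − price = $73.7k − $340.3k = −$266.6k.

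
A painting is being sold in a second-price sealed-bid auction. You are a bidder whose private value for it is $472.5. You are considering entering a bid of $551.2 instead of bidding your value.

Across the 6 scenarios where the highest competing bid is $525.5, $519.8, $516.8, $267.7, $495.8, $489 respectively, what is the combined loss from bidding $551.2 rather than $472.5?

The deviation costs you only when the competing bid falls strictly between $472.5 and $551.2; elsewhere both bids give the same outcome.
$525.5: truthful payoff $0, deviation payoff −$53 → loss $53.
$519.8: truthful payoff $0, deviation payoff −$47.3 → loss $47.3.
$516.8: truthful payoff $0, deviation payoff −$44.3 → loss $44.3.
$267.7: outcomes coincide → loss $0.
$495.8: truthful payoff $0, deviation payoff −$23.3 → loss $23.3.
$489: truthful payoff $0, deviation payoff −$16.5 → loss $16.5.
Total loss = $53 + $47.3 + $44.3 + $23.3 + $16.5 = $184.4.
Truthful bidding weakly dominates here: raising your bid can only win items priced above your value, and lowering it can only forfeit items priced below.

$184.4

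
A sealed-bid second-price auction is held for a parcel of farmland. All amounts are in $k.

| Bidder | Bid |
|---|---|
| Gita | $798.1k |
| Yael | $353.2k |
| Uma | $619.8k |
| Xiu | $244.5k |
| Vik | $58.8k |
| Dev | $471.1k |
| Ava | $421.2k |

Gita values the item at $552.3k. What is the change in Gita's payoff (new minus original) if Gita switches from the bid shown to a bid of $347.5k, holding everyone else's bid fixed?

$67.5k

The highest bid among the other bidders is $619.8k; Gita's bid doesn't change that.
Original bid $798.1k: Gita is highest, pays the top rival bid $619.8k; payoff $552.3k − $619.8k = −$67.5k.
Alternative bid $347.5k: Gita is not highest (top rival bid is $619.8k); payoff $0k.
Change in payoff = $0k − (−$67.5k) = $67.5k.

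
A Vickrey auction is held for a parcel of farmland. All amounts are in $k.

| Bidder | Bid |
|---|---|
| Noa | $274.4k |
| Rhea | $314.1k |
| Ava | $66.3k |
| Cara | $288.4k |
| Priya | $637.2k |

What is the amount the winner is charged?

Highest bid: Priya at $637.2k, so Priya wins.
Second-highest bid: Rhea at $314.1k — that is the price the winner pays.

$314.1k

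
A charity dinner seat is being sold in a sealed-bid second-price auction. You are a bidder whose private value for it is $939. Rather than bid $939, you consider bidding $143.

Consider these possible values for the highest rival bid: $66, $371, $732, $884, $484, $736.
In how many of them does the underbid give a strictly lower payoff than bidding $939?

5

The deviation hurts exactly when the highest competing bid lies strictly between $143 and $939 — underbidding then forfeits a profitable win.
$66: below both → same outcome either way.
$371: inside the interval → strictly worse (loss $568).
$732: inside the interval → strictly worse (loss $207).
$884: inside the interval → strictly worse (loss $55).
$484: inside the interval → strictly worse (loss $455).
$736: inside the interval → strictly worse (loss $203).
Count: 5.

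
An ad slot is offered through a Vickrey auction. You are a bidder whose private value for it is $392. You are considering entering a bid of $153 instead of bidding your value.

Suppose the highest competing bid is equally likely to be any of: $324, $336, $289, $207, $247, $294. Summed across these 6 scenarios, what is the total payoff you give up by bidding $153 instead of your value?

The deviation costs you only when the competing bid falls strictly between $153 and $392; elsewhere both bids give the same outcome.
$324: truthful payoff $68, deviation payoff $0 → loss $68.
$336: truthful payoff $56, deviation payoff $0 → loss $56.
$289: truthful payoff $103, deviation payoff $0 → loss $103.
$207: truthful payoff $185, deviation payoff $0 → loss $185.
$247: truthful payoff $145, deviation payoff $0 → loss $145.
$294: truthful payoff $98, deviation payoff $0 → loss $98.
Total loss = $68 + $56 + $103 + $185 + $145 + $98 = $655.
In a second-price auction your bid sets only whether you win, not what you pay, so bidding your true value is weakly dominant.

$655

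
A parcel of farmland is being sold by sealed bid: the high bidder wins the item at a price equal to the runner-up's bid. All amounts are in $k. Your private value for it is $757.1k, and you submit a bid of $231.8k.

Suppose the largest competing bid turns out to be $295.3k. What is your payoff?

Your bid $231.8k is below the highest competing bid $295.3k, so you lose.
A losing bidder pays nothing and receives nothing: payoff = $0k.

$0k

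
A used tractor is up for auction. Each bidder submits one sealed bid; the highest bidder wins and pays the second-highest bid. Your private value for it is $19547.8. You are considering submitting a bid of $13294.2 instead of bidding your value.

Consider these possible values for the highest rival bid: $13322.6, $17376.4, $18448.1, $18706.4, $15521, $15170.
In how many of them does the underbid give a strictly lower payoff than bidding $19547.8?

6

The deviation hurts exactly when the highest competing bid lies strictly between $13294.2 and $19547.8 — underbidding then forfeits a profitable win.
$13322.6: inside the interval → strictly worse (loss $6225.2).
$17376.4: inside the interval → strictly worse (loss $2171.4).
$18448.1: inside the interval → strictly worse (loss $1099.7).
$18706.4: inside the interval → strictly worse (loss $841.4).
$15521: inside the interval → strictly worse (loss $4026.8).
$15170: inside the interval → strictly worse (loss $4377.8).
Count: 6.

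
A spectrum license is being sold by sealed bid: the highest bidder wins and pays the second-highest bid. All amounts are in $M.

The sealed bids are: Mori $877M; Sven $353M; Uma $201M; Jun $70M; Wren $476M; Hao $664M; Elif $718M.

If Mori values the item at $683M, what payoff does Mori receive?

Highest bid: Mori at $877M, so Mori wins.
Second-highest bid: Elif at $718M — that is the price the winner pays.
Mori's payoff = value − price = $683M − $718M = −$35M.

−$35M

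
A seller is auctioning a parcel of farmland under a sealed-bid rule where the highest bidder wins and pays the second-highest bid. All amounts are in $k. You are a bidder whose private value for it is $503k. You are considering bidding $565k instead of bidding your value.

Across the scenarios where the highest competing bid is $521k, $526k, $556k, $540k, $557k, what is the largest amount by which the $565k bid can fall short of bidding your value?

$521k: truthful gives $0k, deviation gives −$18k → loss $18k.
$526k: truthful gives $0k, deviation gives −$23k → loss $23k.
$556k: truthful gives $0k, deviation gives −$53k → loss $53k.
$540k: truthful gives $0k, deviation gives −$37k → loss $37k.
$557k: truthful gives $0k, deviation gives −$54k → loss $54k.
Maximum loss: $54k.

$54k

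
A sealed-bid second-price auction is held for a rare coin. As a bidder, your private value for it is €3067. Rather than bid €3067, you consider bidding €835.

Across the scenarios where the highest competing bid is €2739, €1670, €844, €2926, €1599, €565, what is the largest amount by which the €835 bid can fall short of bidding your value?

€2223

€2739: truthful gives €328, deviation gives €0 → loss €328.
€1670: truthful gives €1397, deviation gives €0 → loss €1397.
€844: truthful gives €2223, deviation gives €0 → loss €2223.
€2926: truthful gives €141, deviation gives €0 → loss €141.
€1599: truthful gives €1468, deviation gives €0 → loss €1468.
€565: same outcome either way → loss €0.
Maximum loss: €2223.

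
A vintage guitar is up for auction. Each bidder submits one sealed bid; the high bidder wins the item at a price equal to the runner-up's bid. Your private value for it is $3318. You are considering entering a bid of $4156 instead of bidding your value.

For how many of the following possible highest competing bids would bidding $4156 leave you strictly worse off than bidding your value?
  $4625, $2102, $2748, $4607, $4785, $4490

The deviation hurts exactly when the highest competing bid lies strictly between $3318 and $4156 — overbidding then wins at a price above your value.
$4625: above both → same outcome either way.
$2102: below both → same outcome either way.
$2748: below both → same outcome either way.
$4607: above both → same outcome either way.
$4785: above both → same outcome either way.
$4490: above both → same outcome either way.
Count: 0.

0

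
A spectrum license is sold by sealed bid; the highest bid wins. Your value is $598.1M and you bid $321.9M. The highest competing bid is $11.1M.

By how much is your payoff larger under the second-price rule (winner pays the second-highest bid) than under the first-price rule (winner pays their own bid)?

$310.8M

You have the highest bid, so you win under either rule.
Second-price: pay $11.1M → payoff $587M.
First-price: pay your own bid $321.9M → payoff $276.2M.
Difference = $587M − ($276.2M) = $310.8M.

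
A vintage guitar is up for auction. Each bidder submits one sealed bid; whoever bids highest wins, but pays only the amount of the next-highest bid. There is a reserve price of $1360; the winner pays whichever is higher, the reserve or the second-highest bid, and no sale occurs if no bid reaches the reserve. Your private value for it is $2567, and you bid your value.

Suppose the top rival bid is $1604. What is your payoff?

Your bid $2567 is the highest and exceeds the reserve.
Price = max(second-highest bid, reserve) = max($1604, $1360) = $1604.
Payoff = $2567 − $1604 = $963.

$963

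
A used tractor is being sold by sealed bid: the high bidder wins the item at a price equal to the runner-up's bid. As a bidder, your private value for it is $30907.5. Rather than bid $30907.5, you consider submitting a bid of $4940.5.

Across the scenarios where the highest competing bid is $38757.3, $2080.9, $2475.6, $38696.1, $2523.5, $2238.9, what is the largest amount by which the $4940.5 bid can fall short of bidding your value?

$38757.3: same outcome either way → loss $0.
$2080.9: same outcome either way → loss $0.
$2475.6: same outcome either way → loss $0.
$38696.1: same outcome either way → loss $0.
$2523.5: same outcome either way → loss $0.
$2238.9: same outcome either way → loss $0.
Maximum loss: $0.

$0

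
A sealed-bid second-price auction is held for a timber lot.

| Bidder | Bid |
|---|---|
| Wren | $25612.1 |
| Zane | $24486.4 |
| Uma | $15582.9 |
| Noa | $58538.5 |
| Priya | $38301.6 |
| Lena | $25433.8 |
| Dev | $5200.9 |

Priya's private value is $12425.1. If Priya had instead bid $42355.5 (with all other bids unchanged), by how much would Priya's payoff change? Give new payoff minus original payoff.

$0

The highest bid among the other bidders is $58538.5; Priya's bid doesn't change that.
Original bid $38301.6: Priya is not highest (top rival bid is $58538.5); payoff $0.
Alternative bid $42355.5: Priya is not highest (top rival bid is $58538.5); payoff $0.
Change in payoff = $0 − ($0) = $0.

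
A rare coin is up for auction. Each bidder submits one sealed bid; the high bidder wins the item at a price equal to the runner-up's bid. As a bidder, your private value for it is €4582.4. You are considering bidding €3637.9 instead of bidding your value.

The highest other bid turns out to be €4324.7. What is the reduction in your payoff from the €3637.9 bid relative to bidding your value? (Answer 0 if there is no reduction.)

€257.7

Bidding your value €4582.4: you win (since €4582.4 > €4324.7) and pay €4324.7. Payoff €257.7.
Bidding €3637.9: you lose. Payoff €0.
The competing bid €4324.7 lies between your shaded bid and your value, so underbidding forfeits an item you could have won at a profitable price.
Loss from deviating = €257.7 − (€0) = €257.7.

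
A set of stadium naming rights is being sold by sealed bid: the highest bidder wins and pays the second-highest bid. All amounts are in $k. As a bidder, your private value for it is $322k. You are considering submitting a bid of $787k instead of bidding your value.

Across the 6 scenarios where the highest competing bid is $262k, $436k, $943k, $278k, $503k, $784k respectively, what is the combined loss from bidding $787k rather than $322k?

$757k

The deviation costs you only when the competing bid falls strictly between $322k and $787k; elsewhere both bids give the same outcome.
$262k: outcomes coincide → loss $0k.
$436k: truthful payoff $0k, deviation payoff −$114k → loss $114k.
$943k: outcomes coincide → loss $0k.
$278k: outcomes coincide → loss $0k.
$503k: truthful payoff $0k, deviation payoff −$181k → loss $181k.
$784k: truthful payoff $0k, deviation payoff −$462k → loss $462k.
Total loss = $114k + $181k + $462k = $757k.
In a second-price auction your bid sets only whether you win, not what you pay, so bidding your true value is weakly dominant.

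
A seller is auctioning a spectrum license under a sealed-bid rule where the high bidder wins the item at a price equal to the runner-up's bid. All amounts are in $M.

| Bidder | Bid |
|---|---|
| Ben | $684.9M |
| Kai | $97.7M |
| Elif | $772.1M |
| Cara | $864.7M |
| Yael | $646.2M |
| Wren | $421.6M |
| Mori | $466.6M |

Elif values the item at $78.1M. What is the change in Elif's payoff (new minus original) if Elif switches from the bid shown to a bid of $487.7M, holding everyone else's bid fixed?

The highest bid among the other bidders is $864.7M; Elif's bid doesn't change that.
Original bid $772.1M: Elif is not highest (top rival bid is $864.7M); payoff $0M.
Alternative bid $487.7M: Elif is not highest (top rival bid is $864.7M); payoff $0M.
Change in payoff = $0M − ($0M) = $0M.

$0M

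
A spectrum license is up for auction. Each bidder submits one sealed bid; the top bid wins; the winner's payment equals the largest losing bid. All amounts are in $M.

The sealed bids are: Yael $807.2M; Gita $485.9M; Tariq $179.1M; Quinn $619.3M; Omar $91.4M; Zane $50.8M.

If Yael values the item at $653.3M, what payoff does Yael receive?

$34M

Highest bid: Yael at $807.2M, so Yael wins.
Second-highest bid: Quinn at $619.3M — that is the price the winner pays.
Yael's payoff = value − price = $653.3M − $619.3M = $34M.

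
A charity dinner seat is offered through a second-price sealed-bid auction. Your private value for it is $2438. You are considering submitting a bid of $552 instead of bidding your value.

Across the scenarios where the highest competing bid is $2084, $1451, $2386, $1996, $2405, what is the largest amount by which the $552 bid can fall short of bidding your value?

$2084: truthful gives $354, deviation gives $0 → loss $354.
$1451: truthful gives $987, deviation gives $0 → loss $987.
$2386: truthful gives $52, deviation gives $0 → loss $52.
$1996: truthful gives $442, deviation gives $0 → loss $442.
$2405: truthful gives $33, deviation gives $0 → loss $33.
Maximum loss: $987.

$987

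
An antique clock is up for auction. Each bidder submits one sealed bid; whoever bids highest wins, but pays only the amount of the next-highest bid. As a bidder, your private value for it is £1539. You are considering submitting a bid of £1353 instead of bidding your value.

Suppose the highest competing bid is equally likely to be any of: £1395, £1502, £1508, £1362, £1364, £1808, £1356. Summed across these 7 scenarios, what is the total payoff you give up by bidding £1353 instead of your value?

The deviation costs you only when the competing bid falls strictly between £1353 and £1539; elsewhere both bids give the same outcome.
£1395: truthful payoff £144, deviation payoff £0 → loss £144.
£1502: truthful payoff £37, deviation payoff £0 → loss £37.
£1508: truthful payoff £31, deviation payoff £0 → loss £31.
£1362: truthful payoff £177, deviation payoff £0 → loss £177.
£1364: truthful payoff £175, deviation payoff £0 → loss £175.
£1808: outcomes coincide → loss £0.
£1356: truthful payoff £183, deviation payoff £0 → loss £183.
Total loss = £144 + £37 + £31 + £177 + £175 + £183 = £747.
Truthful bidding weakly dominates here: raising your bid can only win items priced above your value, and lowering it can only forfeit items priced below.

£747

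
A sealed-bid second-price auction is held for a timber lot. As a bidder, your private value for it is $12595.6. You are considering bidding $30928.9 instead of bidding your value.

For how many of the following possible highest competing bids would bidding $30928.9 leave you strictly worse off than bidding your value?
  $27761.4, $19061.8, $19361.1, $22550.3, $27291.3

5

The deviation hurts exactly when the highest competing bid lies strictly between $12595.6 and $30928.9 — overbidding then wins at a price above your value.
$27761.4: inside the interval → strictly worse (loss $15165.8).
$19061.8: inside the interval → strictly worse (loss $6466.2).
$19361.1: inside the interval → strictly worse (loss $6765.5).
$22550.3: inside the interval → strictly worse (loss $9954.7).
$27291.3: inside the interval → strictly worse (loss $14695.7).
Count: 5.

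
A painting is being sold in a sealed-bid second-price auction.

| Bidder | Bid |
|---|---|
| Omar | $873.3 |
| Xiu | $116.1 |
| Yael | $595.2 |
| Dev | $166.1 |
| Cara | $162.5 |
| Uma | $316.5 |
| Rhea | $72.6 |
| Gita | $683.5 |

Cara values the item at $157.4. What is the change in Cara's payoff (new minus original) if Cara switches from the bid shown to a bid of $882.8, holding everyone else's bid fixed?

−$715.9

The highest bid among the other bidders is $873.3; Cara's bid doesn't change that.
Original bid $162.5: Cara is not highest (top rival bid is $873.3); payoff $0.
Alternative bid $882.8: Cara is highest, pays the top rival bid $873.3; payoff $157.4 − $873.3 = −$715.9.
Change in payoff = −$715.9 − ($0) = −$715.9.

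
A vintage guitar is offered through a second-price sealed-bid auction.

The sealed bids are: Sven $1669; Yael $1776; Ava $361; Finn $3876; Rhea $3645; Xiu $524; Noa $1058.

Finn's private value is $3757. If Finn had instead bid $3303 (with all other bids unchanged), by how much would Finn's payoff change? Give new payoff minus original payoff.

−$112

The highest bid among the other bidders is $3645; Finn's bid doesn't change that.
Original bid $3876: Finn is highest, pays the top rival bid $3645; payoff $3757 − $3645 = $112.
Alternative bid $3303: Finn is not highest (top rival bid is $3645); payoff $0.
Change in payoff = $0 − ($112) = −$112.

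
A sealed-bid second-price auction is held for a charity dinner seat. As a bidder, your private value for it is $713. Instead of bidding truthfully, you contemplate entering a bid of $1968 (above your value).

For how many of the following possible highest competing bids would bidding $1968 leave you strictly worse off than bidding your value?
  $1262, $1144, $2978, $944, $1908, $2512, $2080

4

The deviation hurts exactly when the highest competing bid lies strictly between $713 and $1968 — overbidding then wins at a price above your value.
$1262: inside the interval → strictly worse (loss $549).
$1144: inside the interval → strictly worse (loss $431).
$2978: above both → same outcome either way.
$944: inside the interval → strictly worse (loss $231).
$1908: inside the interval → strictly worse (loss $1195).
$2512: above both → same outcome either way.
$2080: above both → same outcome either way.
Count: 4.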